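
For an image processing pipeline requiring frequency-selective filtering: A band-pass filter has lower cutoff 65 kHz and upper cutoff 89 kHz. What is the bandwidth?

Bandwidth = f_high - f_low
= 89 kHz - 65 kHz = 24 kHz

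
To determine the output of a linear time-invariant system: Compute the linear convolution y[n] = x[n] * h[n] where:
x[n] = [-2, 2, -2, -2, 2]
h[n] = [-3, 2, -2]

y[n] = sum_k x[k]*h[n-k]. Output length = len(x) + len(h) - 1 = 5 + 3 - 1 = 7.
y[0] = -2*-3 = 6
y[1] = 2*-3 + -2*2 = -10
y[2] = -2*-3 + 2*2 + -2*-2 = 14
y[3] = -2*-3 + -2*2 + 2*-2 = -2
y[4] = 2*-3 + -2*2 + -2*-2 = -6
y[5] = 2*2 + -2*-2 = 8
y[6] = 2*-2 = -4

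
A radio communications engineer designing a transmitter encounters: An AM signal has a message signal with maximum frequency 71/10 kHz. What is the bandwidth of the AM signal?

In AM (double-sideband), the bandwidth is twice the message frequency.
BW = 2 * f_m = 2 * 71/10 kHz = 71/5 kHz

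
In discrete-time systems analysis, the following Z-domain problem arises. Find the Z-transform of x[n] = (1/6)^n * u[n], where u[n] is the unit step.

The Z-transform of a^n * u[n] is z/(z-a) for |z| > |a|.
Here a = 1/6, so X(z) = z/(z - (1/6)) = 6z/(6z - 1)
ROC: |z| > 1/6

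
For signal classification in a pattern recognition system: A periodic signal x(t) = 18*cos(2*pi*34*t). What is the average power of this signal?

Average power of A*cos(wt) is A^2/2.
P = 18^2 / 2 = 324/2 = 162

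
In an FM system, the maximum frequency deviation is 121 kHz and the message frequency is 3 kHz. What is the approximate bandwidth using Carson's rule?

Carson's rule: BW = 2*(delta_f + f_m)
= 2*(121 + 3) kHz = 248 kHz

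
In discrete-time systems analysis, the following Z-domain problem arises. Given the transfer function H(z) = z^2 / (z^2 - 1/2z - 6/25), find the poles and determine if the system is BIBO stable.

Poles are roots of the denominator: z^2 - 1/2z - 6/25 = 0.
Quadratic formula: z = [-(-1/2) +/- sqrt((-1/2)^2 - 4*(-6/25))] / 2
Discriminant = 1/4 + 24/25 = 121/100; sqrt = 11/10.
z = (1/2 +/- 11/10) / 2 => z = 4/5 or z = -3/10.
|p1| = 4/5, |p2| = 3/10.
For BIBO stability, all poles must lie inside the unit circle (|p| < 1).
System is STABLE since both |p| < 1.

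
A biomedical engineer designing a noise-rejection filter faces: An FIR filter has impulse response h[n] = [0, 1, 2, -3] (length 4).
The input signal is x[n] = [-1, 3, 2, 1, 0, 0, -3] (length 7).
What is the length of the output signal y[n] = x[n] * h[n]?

For linear convolution, the output length is:
len(y) = len(x) + len(h) - 1 = 7 + 4 - 1 = 10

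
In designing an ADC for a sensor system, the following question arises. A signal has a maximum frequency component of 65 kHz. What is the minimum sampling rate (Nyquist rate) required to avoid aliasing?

By the Nyquist-Shannon sampling theorem,
the minimum sampling rate (Nyquist rate) must be at least 2 * f_max.
Nyquist rate = 2 * 65 kHz = 130 kHz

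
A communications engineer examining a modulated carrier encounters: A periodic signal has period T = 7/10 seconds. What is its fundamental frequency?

The fundamental frequency is the reciprocal of the period.
f = 1/T = 1/(7/10) = 10/7 Hz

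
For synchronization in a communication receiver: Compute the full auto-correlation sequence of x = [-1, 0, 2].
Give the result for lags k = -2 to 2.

r_xx[k] = sum_m x[m]*x[m+k], indexed from 0, for k = -2 to 2:
  r_xx[-2] = x[2]*x[0] = -2
  r_xx[-1] = x[1]*x[0] + x[2]*x[1] = 0
  r_xx[0] = x[0]*x[0] + x[1]*x[1] + x[2]*x[2] = 5
  r_xx[1] = x[0]*x[1] + x[1]*x[2] = 0
  r_xx[2] = x[0]*x[2] = -2
r_xx = [-2, 0, 5, 0, -2]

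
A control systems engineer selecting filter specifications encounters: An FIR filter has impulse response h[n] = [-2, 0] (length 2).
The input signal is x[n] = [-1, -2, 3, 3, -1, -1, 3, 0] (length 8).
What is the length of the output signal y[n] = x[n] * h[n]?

For linear convolution, the output length is:
len(y) = len(x) + len(h) - 1 = 8 + 2 - 1 = 9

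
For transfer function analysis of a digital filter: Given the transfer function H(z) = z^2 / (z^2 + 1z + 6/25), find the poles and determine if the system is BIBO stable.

Poles are roots of the denominator: z^2 + 1z + 6/25 = 0.
Quadratic formula: z = [-(1) +/- sqrt((1)^2 - 4*(6/25))] / 2
Discriminant = 1 - 24/25 = 1/25; sqrt = 1/5.
z = (-1 +/- 1/5) / 2 => z = -2/5 or z = -3/5.
|p1| = 3/5, |p2| = 2/5.
For BIBO stability, all poles must lie inside the unit circle (|p| < 1).
System is STABLE since both |p| < 1.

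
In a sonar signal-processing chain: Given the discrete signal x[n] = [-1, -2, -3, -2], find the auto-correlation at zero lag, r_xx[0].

The auto-correlation at zero lag r_xx[0] equals the signal energy.
r_xx[0] = sum of x[n]^2 = (-1)^2 + (-2)^2 + (-3)^2 + (-2)^2
= 1 + 4 + 9 + 4 = 18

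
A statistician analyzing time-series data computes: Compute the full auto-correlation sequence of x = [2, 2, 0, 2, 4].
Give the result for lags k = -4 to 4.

r_xx[k] = sum_m x[m]*x[m+k], indexed from 0, for k = -4 to 4:
  r_xx[-4] = x[4]*x[0] = 8
  r_xx[-3] = x[3]*x[0] + x[4]*x[1] = 12
  r_xx[-2] = x[2]*x[0] + x[3]*x[1] + x[4]*x[2] = 4
  r_xx[-1] = x[1]*x[0] + x[2]*x[1] + x[3]*x[2] + x[4]*x[3] = 12
  r_xx[0] = x[0]*x[0] + x[1]*x[1] + x[2]*x[2] + x[3]*x[3] + x[4]*x[4] = 28
  r_xx[1] = x[0]*x[1] + x[1]*x[2] + x[2]*x[3] + x[3]*x[4] = 12
  r_xx[2] = x[0]*x[2] + x[1]*x[3] + x[2]*x[4] = 4
  r_xx[3] = x[0]*x[3] + x[1]*x[4] = 12
  r_xx[4] = x[0]*x[4] = 8
r_xx = [8, 12, 4, 12, 28, 12, 4, 12, 8]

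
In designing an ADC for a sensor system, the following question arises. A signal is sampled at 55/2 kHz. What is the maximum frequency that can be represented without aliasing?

The maximum frequency that can be represented without aliasing
is the Nyquist frequency: f_max = f_s / 2 = 55/2 kHz / 2 = 55/4 kHz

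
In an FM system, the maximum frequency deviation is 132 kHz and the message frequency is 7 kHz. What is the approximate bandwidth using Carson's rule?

Carson's rule: BW = 2*(delta_f + f_m)
= 2*(132 + 7) kHz = 278 kHz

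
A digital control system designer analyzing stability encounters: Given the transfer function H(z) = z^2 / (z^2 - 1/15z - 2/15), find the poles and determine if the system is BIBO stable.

Poles are roots of the denominator: z^2 - 1/15z - 2/15 = 0.
Quadratic formula: z = [-(-1/15) +/- sqrt((-1/15)^2 - 4*(-2/15))] / 2
Discriminant = 1/225 + 8/15 = 121/225; sqrt = 11/15.
z = (1/15 +/- 11/15) / 2 => z = 2/5 or z = -1/3.
|p1| = 1/3, |p2| = 2/5.
For BIBO stability, all poles must lie inside the unit circle (|p| < 1).
System is STABLE since both |p| < 1.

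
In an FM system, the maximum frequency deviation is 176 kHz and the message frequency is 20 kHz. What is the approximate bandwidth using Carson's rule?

Carson's rule: BW = 2*(delta_f + f_m)
= 2*(176 + 20) kHz = 392 kHz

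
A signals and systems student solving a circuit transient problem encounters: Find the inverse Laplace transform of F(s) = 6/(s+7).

Standard pair: k/(s+a) <-> k*e^(-at)*u(t)
With k=6, a=7: f(t) = 6*e^(-7t)*u(t)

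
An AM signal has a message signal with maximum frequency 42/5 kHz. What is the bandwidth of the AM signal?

In AM (double-sideband), the bandwidth is twice the message frequency.
BW = 2 * f_m = 2 * 42/5 kHz = 84/5 kHz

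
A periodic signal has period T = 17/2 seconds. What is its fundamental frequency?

The fundamental frequency is the reciprocal of the period.
f = 1/T = 1/(17/2) = 2/17 Hz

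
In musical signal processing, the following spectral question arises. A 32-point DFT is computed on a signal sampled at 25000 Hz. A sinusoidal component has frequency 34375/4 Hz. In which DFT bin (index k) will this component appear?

DFT frequency resolution = f_s/N = 25000/32 = 3125/4 Hz
Bin index k = f_signal / resolution = 34375/4 / 3125/4 = 11
The signal frequency 34375/4 Hz falls in DFT bin k = 11.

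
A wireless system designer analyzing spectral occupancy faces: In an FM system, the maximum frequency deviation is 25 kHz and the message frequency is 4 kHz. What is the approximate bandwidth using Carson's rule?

Carson's rule: BW = 2*(delta_f + f_m)
= 2*(25 + 4) kHz = 58 kHz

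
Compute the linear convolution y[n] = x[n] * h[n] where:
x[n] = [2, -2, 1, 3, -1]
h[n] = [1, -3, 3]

y[n] = sum_k x[k]*h[n-k]. Output length = len(x) + len(h) - 1 = 5 + 3 - 1 = 7.
y[0] = 2*1 = 2
y[1] = -2*1 + 2*-3 = -8
y[2] = 1*1 + -2*-3 + 2*3 = 13
y[3] = 3*1 + 1*-3 + -2*3 = -6
y[4] = -1*1 + 3*-3 + 1*3 = -7
y[5] = -1*-3 + 3*3 = 12
y[6] = -1*3 = -3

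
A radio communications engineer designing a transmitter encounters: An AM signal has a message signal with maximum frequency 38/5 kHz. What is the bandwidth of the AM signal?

In AM (double-sideband), the bandwidth is twice the message frequency.
BW = 2 * f_m = 2 * 38/5 kHz = 76/5 kHz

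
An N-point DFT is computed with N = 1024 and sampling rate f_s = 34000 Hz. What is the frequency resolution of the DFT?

DFT frequency resolution = f_s / N
= 34000 / 1024 = 2125/64 Hz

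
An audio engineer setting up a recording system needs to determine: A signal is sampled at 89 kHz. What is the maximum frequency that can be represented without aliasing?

The maximum frequency that can be represented without aliasing
is the Nyquist frequency: f_max = f_s / 2 = 89 kHz / 2 = 89/2 kHz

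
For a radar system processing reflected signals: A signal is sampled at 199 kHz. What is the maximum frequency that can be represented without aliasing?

The maximum frequency that can be represented without aliasing
is the Nyquist frequency: f_max = f_s / 2 = 199 kHz / 2 = 199/2 kHz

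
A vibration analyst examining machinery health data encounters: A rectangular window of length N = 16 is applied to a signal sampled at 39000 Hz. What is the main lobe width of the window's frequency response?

For a rectangular window of length N,
the main lobe width in frequency is 2*f_s/N.
= 2*39000/16 = 4875 Hz
This determines the minimum frequency separation for resolving two sinusoids.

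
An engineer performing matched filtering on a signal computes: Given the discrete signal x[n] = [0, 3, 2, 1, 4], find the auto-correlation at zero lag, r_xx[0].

The auto-correlation at zero lag r_xx[0] equals the signal energy.
r_xx[0] = sum of x[n]^2 = 0^2 + 3^2 + 2^2 + 1^2 + 4^2
= 0 + 9 + 4 + 1 + 16 = 30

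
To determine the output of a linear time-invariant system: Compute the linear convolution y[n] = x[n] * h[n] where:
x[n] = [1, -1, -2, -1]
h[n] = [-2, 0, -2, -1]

y[n] = sum_k x[k]*h[n-k]. Output length = len(x) + len(h) - 1 = 4 + 4 - 1 = 7.
y[0] = 1*-2 = -2
y[1] = -1*-2 + 1*0 = 2
y[2] = -2*-2 + -1*0 + 1*-2 = 2
y[3] = -1*-2 + -2*0 + -1*-2 + 1*-1 = 3
y[4] = -1*0 + -2*-2 + -1*-1 = 5
y[5] = -1*-2 + -2*-1 = 4
y[6] = -1*-1 = 1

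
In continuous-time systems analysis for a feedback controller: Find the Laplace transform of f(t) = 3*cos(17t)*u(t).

Standard pair: cos(wt)*u(t) <-> s/(s^2+w^2)
With w = 17: L{3*cos(17t)*u(t)} = 3s/(s^2+289)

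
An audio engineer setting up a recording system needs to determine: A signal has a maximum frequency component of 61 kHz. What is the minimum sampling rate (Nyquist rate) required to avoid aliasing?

By the Nyquist-Shannon sampling theorem,
the minimum sampling rate (Nyquist rate) must be at least 2 * f_max.
Nyquist rate = 2 * 61 kHz = 122 kHz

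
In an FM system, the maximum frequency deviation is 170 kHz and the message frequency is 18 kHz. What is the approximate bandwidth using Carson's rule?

Carson's rule: BW = 2*(delta_f + f_m)
= 2*(170 + 18) kHz = 376 kHz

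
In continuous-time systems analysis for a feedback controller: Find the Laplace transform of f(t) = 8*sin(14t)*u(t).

Standard pair: sin(wt)*u(t) <-> w/(s^2+w^2)
With w = 14: L{8*sin(14t)*u(t)} = 112/(s^2+196)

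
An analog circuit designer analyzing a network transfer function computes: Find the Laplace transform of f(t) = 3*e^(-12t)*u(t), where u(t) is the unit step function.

Standard Laplace transform pair:
e^(-at)*u(t) <-> 1/(s+a)
With a = 12: L{3*e^(-12t)*u(t)} = 3/(s+12), ROC: Re(s) > -12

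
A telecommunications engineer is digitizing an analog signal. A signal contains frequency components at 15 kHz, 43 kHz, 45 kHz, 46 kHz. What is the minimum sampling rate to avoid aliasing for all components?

The highest frequency component is f_max = 46 kHz.
Nyquist rate = 2 * f_max = 2 * 46 kHz = 92 kHz.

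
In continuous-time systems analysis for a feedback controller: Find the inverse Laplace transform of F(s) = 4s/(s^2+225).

Standard pair: s/(s^2+w^2) <-> cos(wt)*u(t)
With k=4, w=15: f(t) = 4*cos(15t)*u(t)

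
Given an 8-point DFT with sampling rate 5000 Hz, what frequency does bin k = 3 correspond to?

The frequency of DFT bin k is: f_k = k * f_s / N
f_3 = 3 * 5000 / 8 = 1875 Hz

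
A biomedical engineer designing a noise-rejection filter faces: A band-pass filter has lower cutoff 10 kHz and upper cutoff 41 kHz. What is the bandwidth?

Bandwidth = f_high - f_low
= 41 kHz - 10 kHz = 31 kHz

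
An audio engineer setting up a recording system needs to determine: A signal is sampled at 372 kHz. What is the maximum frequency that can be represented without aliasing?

The maximum frequency that can be represented without aliasing
is the Nyquist frequency: f_max = f_s / 2 = 372 kHz / 2 = 186 kHz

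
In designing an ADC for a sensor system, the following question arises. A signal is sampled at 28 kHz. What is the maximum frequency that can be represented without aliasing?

The maximum frequency that can be represented without aliasing
is the Nyquist frequency: f_max = f_s / 2 = 28 kHz / 2 = 14 kHz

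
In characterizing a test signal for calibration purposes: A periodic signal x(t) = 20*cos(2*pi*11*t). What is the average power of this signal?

Average power of A*cos(wt) is A^2/2.
P = 20^2 / 2 = 400/2 = 200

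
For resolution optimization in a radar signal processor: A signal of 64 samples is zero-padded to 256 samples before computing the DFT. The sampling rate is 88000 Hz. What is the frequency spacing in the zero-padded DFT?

Original DFT: N = 64, resolution = f_s/N = 88000/64 = 1375 Hz
Zero-padded DFT: N = 256, resolution = f_s/N = 88000/256 = 1375/4 Hz
Zero-padding interpolates the spectrum (finer frequency grid)
but does NOT improve the true spectral resolution (ability to resolve close frequencies).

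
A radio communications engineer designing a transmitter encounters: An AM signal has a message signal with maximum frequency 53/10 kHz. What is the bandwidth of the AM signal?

In AM (double-sideband), the bandwidth is twice the message frequency.
BW = 2 * f_m = 2 * 53/10 kHz = 53/5 kHz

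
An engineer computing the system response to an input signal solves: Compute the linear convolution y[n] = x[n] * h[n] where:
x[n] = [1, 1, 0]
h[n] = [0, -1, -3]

y[n] = sum_k x[k]*h[n-k]. Output length = len(x) + len(h) - 1 = 3 + 3 - 1 = 5.
y[0] = 1*0 = 0
y[1] = 1*0 + 1*-1 = -1
y[2] = 0*0 + 1*-1 + 1*-3 = -4
y[3] = 0*-1 + 1*-3 = -3
y[4] = 0*-3 = 0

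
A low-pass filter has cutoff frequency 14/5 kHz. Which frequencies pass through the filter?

A low-pass filter passes all frequencies below the cutoff frequency 14/5 kHz and attenuates higher frequencies.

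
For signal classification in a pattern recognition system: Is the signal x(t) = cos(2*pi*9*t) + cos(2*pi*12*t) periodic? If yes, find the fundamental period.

f1 = 9 Hz, f2 = 12 Hz
Period T1 = 1/9, T2 = 1/12
Ratio T1/T2 = 12/9, which is rational.
The signal is periodic with fundamental period T = 1/GCD(9,12) = 1/3 s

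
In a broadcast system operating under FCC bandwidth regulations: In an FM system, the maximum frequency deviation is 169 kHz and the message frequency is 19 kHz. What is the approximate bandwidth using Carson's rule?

Carson's rule: BW = 2*(delta_f + f_m)
= 2*(169 + 19) kHz = 376 kHz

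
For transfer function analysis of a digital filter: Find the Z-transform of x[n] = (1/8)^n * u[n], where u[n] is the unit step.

The Z-transform of a^n * u[n] is z/(z-a) for |z| > |a|.
Here a = 1/8, so X(z) = z/(z - (1/8)) = 8z/(8z - 1)
ROC: |z| > 1/8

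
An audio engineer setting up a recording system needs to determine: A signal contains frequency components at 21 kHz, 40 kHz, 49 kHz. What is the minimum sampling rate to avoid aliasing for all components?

The highest frequency component is f_max = 49 kHz.
Nyquist rate = 2 * f_max = 2 * 49 kHz = 98 kHz.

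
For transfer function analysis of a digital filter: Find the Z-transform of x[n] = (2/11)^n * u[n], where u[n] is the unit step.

The Z-transform of a^n * u[n] is z/(z-a) for |z| > |a|.
Here a = 2/11, so X(z) = z/(z - (2/11)) = 11z/(11z - 2)
ROC: |z| > 2/11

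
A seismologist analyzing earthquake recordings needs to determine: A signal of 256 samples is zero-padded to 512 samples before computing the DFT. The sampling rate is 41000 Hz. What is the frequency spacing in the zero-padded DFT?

Original DFT: N = 256, resolution = f_s/N = 41000/256 = 5125/32 Hz
Zero-padded DFT: N = 512, resolution = f_s/N = 41000/512 = 5125/64 Hz
Zero-padding interpolates the spectrum (finer frequency grid)
but does NOT improve the true spectral resolution (ability to resolve close frequencies).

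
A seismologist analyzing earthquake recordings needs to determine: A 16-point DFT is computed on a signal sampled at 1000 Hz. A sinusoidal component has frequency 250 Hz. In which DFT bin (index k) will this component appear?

DFT frequency resolution = f_s/N = 1000/16 = 125/2 Hz
Bin index k = f_signal / resolution = 250 / 125/2 = 4
The signal frequency 250 Hz falls in DFT bin k = 4.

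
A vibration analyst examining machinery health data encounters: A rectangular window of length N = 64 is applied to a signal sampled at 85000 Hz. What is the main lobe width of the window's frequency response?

For a rectangular window of length N,
the main lobe width in frequency is 2*f_s/N.
= 2*85000/64 = 10625/4 Hz
This determines the minimum frequency separation for resolving two sinusoids.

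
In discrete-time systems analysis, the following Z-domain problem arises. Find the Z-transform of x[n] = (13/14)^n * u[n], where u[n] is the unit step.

The Z-transform of a^n * u[n] is z/(z-a) for |z| > |a|.
Here a = 13/14, so X(z) = z/(z - (13/14)) = 14z/(14z - 13)
ROC: |z| > 13/14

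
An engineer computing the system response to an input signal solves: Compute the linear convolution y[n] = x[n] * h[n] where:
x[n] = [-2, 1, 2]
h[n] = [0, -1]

y[n] = sum_k x[k]*h[n-k]. Output length = len(x) + len(h) - 1 = 3 + 2 - 1 = 4.
y[0] = -2*0 = 0
y[1] = 1*0 + -2*-1 = 2
y[2] = 2*0 + 1*-1 = -1
y[3] = 2*-1 = -2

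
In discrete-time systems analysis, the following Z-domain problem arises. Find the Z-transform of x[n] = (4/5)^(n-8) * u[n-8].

Time-shifting property: if X(z) = Z{x[n]}, then Z{x[n-d]} = z^(-d) * X(z)
X(z) = z/(z - 4/5) for x[n] = (4/5)^n * u[n]
Z{x[n-8]} = z^(-8) * z/(z - 4/5) = z^(-7)/(z - 4/5)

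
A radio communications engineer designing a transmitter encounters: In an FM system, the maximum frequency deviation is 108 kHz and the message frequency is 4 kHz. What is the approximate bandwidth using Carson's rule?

Carson's rule: BW = 2*(delta_f + f_m)
= 2*(108 + 4) kHz = 224 kHz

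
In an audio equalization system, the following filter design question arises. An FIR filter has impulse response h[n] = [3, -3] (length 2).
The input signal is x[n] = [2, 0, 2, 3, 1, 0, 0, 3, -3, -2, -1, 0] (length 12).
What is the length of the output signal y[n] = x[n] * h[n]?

For linear convolution, the output length is:
len(y) = len(x) + len(h) - 1 = 12 + 2 - 1 = 13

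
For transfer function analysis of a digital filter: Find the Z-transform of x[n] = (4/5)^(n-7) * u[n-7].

Time-shifting property: if X(z) = Z{x[n]}, then Z{x[n-d]} = z^(-d) * X(z)
X(z) = z/(z - 4/5) for x[n] = (4/5)^n * u[n]
Z{x[n-7]} = z^(-7) * z/(z - 4/5) = z^(-6)/(z - 4/5)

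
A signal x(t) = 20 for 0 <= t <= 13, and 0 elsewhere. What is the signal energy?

Energy = integral of |x(t)|^2 dt over the signal duration
= 20^2 * 13 = 400 * 13 = 5200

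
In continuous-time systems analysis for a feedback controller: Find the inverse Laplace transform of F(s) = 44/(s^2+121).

Standard pair: w/(s^2+w^2) <-> sin(wt)*u(t)
Recognize w^2 = 121, so w = 11; numerator 44 = 4*11.
f(t) = 4*sin(11t)*u(t)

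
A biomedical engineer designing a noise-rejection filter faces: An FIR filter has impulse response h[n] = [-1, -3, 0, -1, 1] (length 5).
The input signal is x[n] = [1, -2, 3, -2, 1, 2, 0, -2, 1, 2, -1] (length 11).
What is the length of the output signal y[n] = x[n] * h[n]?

For linear convolution, the output length is:
len(y) = len(x) + len(h) - 1 = 11 + 5 - 1 = 15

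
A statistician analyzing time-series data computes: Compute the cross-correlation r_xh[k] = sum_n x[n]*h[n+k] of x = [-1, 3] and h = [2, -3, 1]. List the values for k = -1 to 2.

Both sequences indexed from 0 and zero outside their support.
Lags with overlap: k = -1 to 2.
  r_xh[-1] = x[1]*h[0] = 6
  r_xh[0] = x[0]*h[0] + x[1]*h[1] = -11
  r_xh[1] = x[0]*h[1] + x[1]*h[2] = 6
  r_xh[2] = x[0]*h[2] = -1
r_xh = [6, -11, 6, -1] (for k = -1, ..., 2)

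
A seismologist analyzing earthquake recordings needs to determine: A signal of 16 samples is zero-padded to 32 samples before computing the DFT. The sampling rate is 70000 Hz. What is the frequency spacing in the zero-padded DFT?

Original DFT: N = 16, resolution = f_s/N = 70000/16 = 4375 Hz
Zero-padded DFT: N = 32, resolution = f_s/N = 70000/32 = 4375/2 Hz
Zero-padding interpolates the spectrum (finer frequency grid)
but does NOT improve the true spectral resolution (ability to resolve close frequencies).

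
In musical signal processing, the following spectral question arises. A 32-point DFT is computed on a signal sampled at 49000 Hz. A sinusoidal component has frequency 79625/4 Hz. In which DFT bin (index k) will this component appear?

DFT frequency resolution = f_s/N = 49000/32 = 6125/4 Hz
Bin index k = f_signal / resolution = 79625/4 / 6125/4 = 13
The signal frequency 79625/4 Hz falls in DFT bin k = 13.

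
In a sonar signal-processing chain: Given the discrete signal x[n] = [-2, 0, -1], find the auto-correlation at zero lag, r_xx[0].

The auto-correlation at zero lag r_xx[0] equals the signal energy.
r_xx[0] = sum of x[n]^2 = (-2)^2 + 0^2 + (-1)^2
= 4 + 0 + 1 = 5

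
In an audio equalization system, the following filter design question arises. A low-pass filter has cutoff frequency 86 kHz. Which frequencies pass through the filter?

A low-pass filter passes all frequencies below the cutoff frequency 86 kHz and attenuates higher frequencies.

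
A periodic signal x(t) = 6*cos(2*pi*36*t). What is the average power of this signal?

Average power of A*cos(wt) is A^2/2.
P = 6^2 / 2 = 36/2 = 18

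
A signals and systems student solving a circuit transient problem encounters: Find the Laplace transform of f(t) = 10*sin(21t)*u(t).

Standard pair: sin(wt)*u(t) <-> w/(s^2+w^2)
With w = 21: L{10*sin(21t)*u(t)} = 210/(s^2+441)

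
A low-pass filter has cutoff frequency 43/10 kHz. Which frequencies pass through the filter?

A low-pass filter passes all frequencies below the cutoff frequency 43/10 kHz and attenuates higher frequencies.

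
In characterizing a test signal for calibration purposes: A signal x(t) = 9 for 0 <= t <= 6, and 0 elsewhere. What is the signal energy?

Energy = integral of |x(t)|^2 dt over the signal duration
= 9^2 * 6 = 81 * 6 = 486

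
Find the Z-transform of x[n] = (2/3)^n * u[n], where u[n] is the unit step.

The Z-transform of a^n * u[n] is z/(z-a) for |z| > |a|.
Here a = 2/3, so X(z) = z/(z - (2/3)) = 3z/(3z - 2)
ROC: |z| > 2/3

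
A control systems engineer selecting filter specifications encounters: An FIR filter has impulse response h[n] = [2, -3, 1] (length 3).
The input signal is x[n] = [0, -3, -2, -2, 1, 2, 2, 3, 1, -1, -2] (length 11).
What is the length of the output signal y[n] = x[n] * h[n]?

For linear convolution, the output length is:
len(y) = len(x) + len(h) - 1 = 11 + 3 - 1 = 13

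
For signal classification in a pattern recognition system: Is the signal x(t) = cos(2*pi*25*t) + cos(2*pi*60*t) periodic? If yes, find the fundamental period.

f1 = 25 Hz, f2 = 60 Hz
Period T1 = 1/25, T2 = 1/60
Ratio T1/T2 = 60/25, which is rational.
The signal is periodic with fundamental period T = 1/GCD(25,60) = 1/5 s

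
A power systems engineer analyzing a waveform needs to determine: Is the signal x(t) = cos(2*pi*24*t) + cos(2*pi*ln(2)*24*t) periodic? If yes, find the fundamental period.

f1 = 24 Hz, f2 = 24*ln(2) Hz
Ratio f2/f1 = ln(2), which is irrational.
Since the frequency ratio is irrational, no common period exists.
The signal is not periodic.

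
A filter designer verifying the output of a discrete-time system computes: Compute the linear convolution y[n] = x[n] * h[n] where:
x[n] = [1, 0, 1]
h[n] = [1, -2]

y[n] = sum_k x[k]*h[n-k]. Output length = len(x) + len(h) - 1 = 3 + 2 - 1 = 4.
y[0] = 1*1 = 1
y[1] = 0*1 + 1*-2 = -2
y[2] = 1*1 + 0*-2 = 1
y[3] = 1*-2 = -2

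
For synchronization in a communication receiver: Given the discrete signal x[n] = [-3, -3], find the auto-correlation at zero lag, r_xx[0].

The auto-correlation at zero lag r_xx[0] equals the signal energy.
r_xx[0] = sum of x[n]^2 = (-3)^2 + (-3)^2
= 9 + 9 = 18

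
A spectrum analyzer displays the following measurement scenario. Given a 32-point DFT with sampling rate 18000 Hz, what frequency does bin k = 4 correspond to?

The frequency of DFT bin k is: f_k = k * f_s / N
f_4 = 4 * 18000 / 32 = 2250 Hz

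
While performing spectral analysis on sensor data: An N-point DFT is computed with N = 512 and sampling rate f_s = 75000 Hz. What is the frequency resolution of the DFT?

DFT frequency resolution = f_s / N
= 75000 / 512 = 9375/64 Hz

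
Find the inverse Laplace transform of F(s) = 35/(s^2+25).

Standard pair: w/(s^2+w^2) <-> sin(wt)*u(t)
Recognize w^2 = 25, so w = 5; numerator 35 = 7*5.
f(t) = 7*sin(5t)*u(t)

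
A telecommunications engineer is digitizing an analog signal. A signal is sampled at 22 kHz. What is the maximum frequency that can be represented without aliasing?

The maximum frequency that can be represented without aliasing
is the Nyquist frequency: f_max = f_s / 2 = 22 kHz / 2 = 11 kHz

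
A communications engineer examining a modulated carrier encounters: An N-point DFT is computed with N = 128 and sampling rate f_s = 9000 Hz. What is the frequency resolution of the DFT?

DFT frequency resolution = f_s / N
= 9000 / 128 = 1125/16 Hz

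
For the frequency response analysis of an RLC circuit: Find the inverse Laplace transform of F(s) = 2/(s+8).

Standard pair: k/(s+a) <-> k*e^(-at)*u(t)
With k=2, a=8: f(t) = 2*e^(-8t)*u(t)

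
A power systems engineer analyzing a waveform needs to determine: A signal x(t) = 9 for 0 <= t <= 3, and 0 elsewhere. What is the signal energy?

Energy = integral of |x(t)|^2 dt over the signal duration
= 9^2 * 3 = 81 * 3 = 243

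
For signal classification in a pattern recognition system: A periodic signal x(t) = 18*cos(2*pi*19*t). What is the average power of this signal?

Average power of A*cos(wt) is A^2/2.
P = 18^2 / 2 = 324/2 = 162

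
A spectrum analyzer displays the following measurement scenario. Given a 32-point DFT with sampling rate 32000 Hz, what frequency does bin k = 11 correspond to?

The frequency of DFT bin k is: f_k = k * f_s / N
f_11 = 11 * 32000 / 32 = 11000 Hz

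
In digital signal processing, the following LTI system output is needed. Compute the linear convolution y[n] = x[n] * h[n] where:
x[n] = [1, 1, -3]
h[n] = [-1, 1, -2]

y[n] = sum_k x[k]*h[n-k]. Output length = len(x) + len(h) - 1 = 3 + 3 - 1 = 5.
y[0] = 1*-1 = -1
y[1] = 1*-1 + 1*1 = 0
y[2] = -3*-1 + 1*1 + 1*-2 = 2
y[3] = -3*1 + 1*-2 = -5
y[4] = -3*-2 = 6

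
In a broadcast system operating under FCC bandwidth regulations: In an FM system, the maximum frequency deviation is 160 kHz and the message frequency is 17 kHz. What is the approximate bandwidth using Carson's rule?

Carson's rule: BW = 2*(delta_f + f_m)
= 2*(160 + 17) kHz = 354 kHz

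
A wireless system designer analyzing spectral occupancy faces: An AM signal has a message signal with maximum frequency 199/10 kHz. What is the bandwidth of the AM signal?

In AM (double-sideband), the bandwidth is twice the message frequency.
BW = 2 * f_m = 2 * 199/10 kHz = 199/5 kHz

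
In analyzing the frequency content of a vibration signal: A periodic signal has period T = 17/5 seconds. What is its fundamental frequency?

The fundamental frequency is the reciprocal of the period.
f = 1/T = 1/(17/5) = 5/17 Hz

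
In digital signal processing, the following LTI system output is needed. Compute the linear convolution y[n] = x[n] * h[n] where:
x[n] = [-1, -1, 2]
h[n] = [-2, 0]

y[n] = sum_k x[k]*h[n-k]. Output length = len(x) + len(h) - 1 = 3 + 2 - 1 = 4.
y[0] = -1*-2 = 2
y[1] = -1*-2 + -1*0 = 2
y[2] = 2*-2 + -1*0 = -4
y[3] = 2*0 = 0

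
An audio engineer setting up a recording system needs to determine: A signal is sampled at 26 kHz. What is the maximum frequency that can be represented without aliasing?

The maximum frequency that can be represented without aliasing
is the Nyquist frequency: f_max = f_s / 2 = 26 kHz / 2 = 13 kHz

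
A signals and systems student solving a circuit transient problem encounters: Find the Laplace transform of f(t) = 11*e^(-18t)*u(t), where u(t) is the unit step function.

Standard Laplace transform pair:
e^(-at)*u(t) <-> 1/(s+a)
With a = 18: L{11*e^(-18t)*u(t)} = 11/(s+18), ROC: Re(s) > -18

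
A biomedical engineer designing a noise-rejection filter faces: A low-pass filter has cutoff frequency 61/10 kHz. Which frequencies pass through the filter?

A low-pass filter passes all frequencies below the cutoff frequency 61/10 kHz and attenuates higher frequencies.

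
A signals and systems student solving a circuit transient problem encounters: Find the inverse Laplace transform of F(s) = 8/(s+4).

Standard pair: k/(s+a) <-> k*e^(-at)*u(t)
With k=8, a=4: f(t) = 8*e^(-4t)*u(t)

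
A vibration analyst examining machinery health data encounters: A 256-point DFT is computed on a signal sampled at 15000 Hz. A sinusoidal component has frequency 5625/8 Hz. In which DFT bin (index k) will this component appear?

DFT frequency resolution = f_s/N = 15000/256 = 1875/32 Hz
Bin index k = f_signal / resolution = 5625/8 / 1875/32 = 12
The signal frequency 5625/8 Hz falls in DFT bin k = 12.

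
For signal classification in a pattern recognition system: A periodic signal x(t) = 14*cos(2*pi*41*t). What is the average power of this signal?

Average power of A*cos(wt) is A^2/2.
P = 14^2 / 2 = 196/2 = 98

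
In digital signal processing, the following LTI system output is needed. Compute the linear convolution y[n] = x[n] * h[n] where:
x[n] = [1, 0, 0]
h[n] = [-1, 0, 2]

y[n] = sum_k x[k]*h[n-k]. Output length = len(x) + len(h) - 1 = 3 + 3 - 1 = 5.
y[0] = 1*-1 = -1
y[1] = 0*-1 + 1*0 = 0
y[2] = 0*-1 + 0*0 + 1*2 = 2
y[3] = 0*0 + 0*2 = 0
y[4] = 0*2 = 0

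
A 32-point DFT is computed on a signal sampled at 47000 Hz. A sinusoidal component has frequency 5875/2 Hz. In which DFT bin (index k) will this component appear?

DFT frequency resolution = f_s/N = 47000/32 = 5875/4 Hz
Bin index k = f_signal / resolution = 5875/2 / 5875/4 = 2
The signal frequency 5875/2 Hz falls in DFT bin k = 2.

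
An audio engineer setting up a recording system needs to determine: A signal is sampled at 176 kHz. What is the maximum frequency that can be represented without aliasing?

The maximum frequency that can be represented without aliasing
is the Nyquist frequency: f_max = f_s / 2 = 176 kHz / 2 = 88 kHz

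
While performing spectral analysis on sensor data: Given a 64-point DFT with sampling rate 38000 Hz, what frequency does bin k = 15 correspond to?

The frequency of DFT bin k is: f_k = k * f_s / N
f_15 = 15 * 38000 / 64 = 35625/4 Hz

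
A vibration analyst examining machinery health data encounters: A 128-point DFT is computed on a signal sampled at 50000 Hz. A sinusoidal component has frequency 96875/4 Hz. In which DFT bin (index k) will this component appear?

DFT frequency resolution = f_s/N = 50000/128 = 3125/8 Hz
Bin index k = f_signal / resolution = 96875/4 / 3125/8 = 62
The signal frequency 96875/4 Hz falls in DFT bin k = 62.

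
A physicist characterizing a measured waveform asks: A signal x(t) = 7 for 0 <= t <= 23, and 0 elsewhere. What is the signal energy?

Energy = integral of |x(t)|^2 dt over the signal duration
= 7^2 * 23 = 49 * 23 = 1127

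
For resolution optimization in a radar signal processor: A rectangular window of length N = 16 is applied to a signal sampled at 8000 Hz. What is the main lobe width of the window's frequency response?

For a rectangular window of length N,
the main lobe width in frequency is 2*f_s/N.
= 2*8000/16 = 1000 Hz
This determines the minimum frequency separation for resolving two sinusoids.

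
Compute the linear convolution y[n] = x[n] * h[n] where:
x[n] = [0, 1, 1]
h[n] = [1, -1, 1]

y[n] = sum_k x[k]*h[n-k]. Output length = len(x) + len(h) - 1 = 3 + 3 - 1 = 5.
y[0] = 0*1 = 0
y[1] = 1*1 + 0*-1 = 1
y[2] = 1*1 + 1*-1 + 0*1 = 0
y[3] = 1*-1 + 1*1 = 0
y[4] = 1*1 = 1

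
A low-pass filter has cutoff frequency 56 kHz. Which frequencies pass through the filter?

A low-pass filter passes all frequencies below the cutoff frequency 56 kHz and attenuates higher frequencies.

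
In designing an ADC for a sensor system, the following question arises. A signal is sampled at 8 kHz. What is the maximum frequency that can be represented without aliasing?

The maximum frequency that can be represented without aliasing
is the Nyquist frequency: f_max = f_s / 2 = 8 kHz / 2 = 4 kHz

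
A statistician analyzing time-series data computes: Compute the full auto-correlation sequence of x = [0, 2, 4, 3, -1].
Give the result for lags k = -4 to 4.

r_xx[k] = sum_m x[m]*x[m+k], indexed from 0, for k = -4 to 4:
  r_xx[-4] = x[4]*x[0] = 0
  r_xx[-3] = x[3]*x[0] + x[4]*x[1] = -2
  r_xx[-2] = x[2]*x[0] + x[3]*x[1] + x[4]*x[2] = 2
  r_xx[-1] = x[1]*x[0] + x[2]*x[1] + x[3]*x[2] + x[4]*x[3] = 17
  r_xx[0] = x[0]*x[0] + x[1]*x[1] + x[2]*x[2] + x[3]*x[3] + x[4]*x[4] = 30
  r_xx[1] = x[0]*x[1] + x[1]*x[2] + x[2]*x[3] + x[3]*x[4] = 17
  r_xx[2] = x[0]*x[2] + x[1]*x[3] + x[2]*x[4] = 2
  r_xx[3] = x[0]*x[3] + x[1]*x[4] = -2
  r_xx[4] = x[0]*x[4] = 0
r_xx = [0, -2, 2, 17, 30, 17, 2, -2, 0]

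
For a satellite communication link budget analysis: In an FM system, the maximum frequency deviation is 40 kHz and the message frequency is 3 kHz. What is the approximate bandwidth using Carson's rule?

Carson's rule: BW = 2*(delta_f + f_m)
= 2*(40 + 3) kHz = 86 kHz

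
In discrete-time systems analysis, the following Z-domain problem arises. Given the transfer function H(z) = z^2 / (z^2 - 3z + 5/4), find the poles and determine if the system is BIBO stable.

Poles are roots of the denominator: z^2 - 3z + 5/4 = 0.
Quadratic formula: z = [-(-3) +/- sqrt((-3)^2 - 4*(5/4))] / 2
Discriminant = 9 - 5 = 4; sqrt = 2.
z = (3 +/- 2) / 2 => z = 5/2 or z = 1/2.
|p1| = 5/2, |p2| = 1/2.
For BIBO stability, all poles must lie inside the unit circle (|p| < 1).
System is UNSTABLE since at least one |p| >= 1.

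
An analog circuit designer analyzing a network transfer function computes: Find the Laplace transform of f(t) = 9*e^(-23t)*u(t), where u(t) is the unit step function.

Standard Laplace transform pair:
e^(-at)*u(t) <-> 1/(s+a)
With a = 23: L{9*e^(-23t)*u(t)} = 9/(s+23), ROC: Re(s) > -23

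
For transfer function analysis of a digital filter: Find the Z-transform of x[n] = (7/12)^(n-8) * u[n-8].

Time-shifting property: if X(z) = Z{x[n]}, then Z{x[n-d]} = z^(-d) * X(z)
X(z) = z/(z - 7/12) for x[n] = (7/12)^n * u[n]
Z{x[n-8]} = z^(-8) * z/(z - 7/12) = z^(-7)/(z - 7/12)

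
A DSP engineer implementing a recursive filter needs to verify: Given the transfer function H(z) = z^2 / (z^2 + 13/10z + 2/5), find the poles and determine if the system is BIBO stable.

Poles are roots of the denominator: z^2 + 13/10z + 2/5 = 0.
Quadratic formula: z = [-(13/10) +/- sqrt((13/10)^2 - 4*(2/5))] / 2
Discriminant = 169/100 - 8/5 = 9/100; sqrt = 3/10.
z = (-13/10 +/- 3/10) / 2 => z = -1/2 or z = -4/5.
|p1| = 4/5, |p2| = 1/2.
For BIBO stability, all poles must lie inside the unit circle (|p| < 1).
System is STABLE since both |p| < 1.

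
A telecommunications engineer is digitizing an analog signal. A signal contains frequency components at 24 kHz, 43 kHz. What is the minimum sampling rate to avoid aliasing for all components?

The highest frequency component is f_max = 43 kHz.
Nyquist rate = 2 * f_max = 2 * 43 kHz = 86 kHz.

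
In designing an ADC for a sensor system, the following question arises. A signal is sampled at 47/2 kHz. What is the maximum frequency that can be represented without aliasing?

The maximum frequency that can be represented without aliasing
is the Nyquist frequency: f_max = f_s / 2 = 47/2 kHz / 2 = 47/4 kHz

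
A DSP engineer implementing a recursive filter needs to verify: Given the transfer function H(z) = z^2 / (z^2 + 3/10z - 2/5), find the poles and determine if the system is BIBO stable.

Poles are roots of the denominator: z^2 + 3/10z - 2/5 = 0.
Quadratic formula: z = [-(3/10) +/- sqrt((3/10)^2 - 4*(-2/5))] / 2
Discriminant = 9/100 + 8/5 = 169/100; sqrt = 13/10.
z = (-3/10 +/- 13/10) / 2 => z = 1/2 or z = -4/5.
|p1| = 4/5, |p2| = 1/2.
For BIBO stability, all poles must lie inside the unit circle (|p| < 1).
System is STABLE since both |p| < 1.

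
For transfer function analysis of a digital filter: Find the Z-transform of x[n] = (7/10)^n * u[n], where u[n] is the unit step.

The Z-transform of a^n * u[n] is z/(z-a) for |z| > |a|.
Here a = 7/10, so X(z) = z/(z - (7/10)) = 10z/(10z - 7)
ROC: |z| > 7/10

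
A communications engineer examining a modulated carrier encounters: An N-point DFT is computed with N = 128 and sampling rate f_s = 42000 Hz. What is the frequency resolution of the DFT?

DFT frequency resolution = f_s / N
= 42000 / 128 = 2625/8 Hz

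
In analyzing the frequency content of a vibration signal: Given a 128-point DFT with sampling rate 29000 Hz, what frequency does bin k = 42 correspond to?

The frequency of DFT bin k is: f_k = k * f_s / N
f_42 = 42 * 29000 / 128 = 76125/8 Hz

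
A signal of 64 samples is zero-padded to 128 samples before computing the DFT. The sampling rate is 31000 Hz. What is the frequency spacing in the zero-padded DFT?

Original DFT: N = 64, resolution = f_s/N = 31000/64 = 3875/8 Hz
Zero-padded DFT: N = 128, resolution = f_s/N = 31000/128 = 3875/16 Hz
Zero-padding interpolates the spectrum (finer frequency grid)
but does NOT improve the true spectral resolution (ability to resolve close frequencies).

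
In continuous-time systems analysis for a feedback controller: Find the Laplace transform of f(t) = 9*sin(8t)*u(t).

Standard pair: sin(wt)*u(t) <-> w/(s^2+w^2)
With w = 8: L{9*sin(8t)*u(t)} = 72/(s^2+64)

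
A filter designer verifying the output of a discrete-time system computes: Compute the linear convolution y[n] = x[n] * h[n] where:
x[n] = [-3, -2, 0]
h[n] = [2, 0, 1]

y[n] = sum_k x[k]*h[n-k]. Output length = len(x) + len(h) - 1 = 3 + 3 - 1 = 5.
y[0] = -3*2 = -6
y[1] = -2*2 + -3*0 = -4
y[2] = 0*2 + -2*0 + -3*1 = -3
y[3] = 0*0 + -2*1 = -2
y[4] = 0*1 = 0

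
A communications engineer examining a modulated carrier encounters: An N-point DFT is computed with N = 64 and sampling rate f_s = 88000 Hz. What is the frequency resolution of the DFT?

DFT frequency resolution = f_s / N
= 88000 / 64 = 1375 Hz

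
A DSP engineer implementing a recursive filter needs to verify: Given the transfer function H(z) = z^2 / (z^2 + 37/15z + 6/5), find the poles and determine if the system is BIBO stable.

Poles are roots of the denominator: z^2 + 37/15z + 6/5 = 0.
Quadratic formula: z = [-(37/15) +/- sqrt((37/15)^2 - 4*(6/5))] / 2
Discriminant = 1369/225 - 24/5 = 289/225; sqrt = 17/15.
z = (-37/15 +/- 17/15) / 2 => z = -2/3 or z = -9/5.
|p1| = 9/5, |p2| = 2/3.
For BIBO stability, all poles must lie inside the unit circle (|p| < 1).
System is UNSTABLE since at least one |p| >= 1.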